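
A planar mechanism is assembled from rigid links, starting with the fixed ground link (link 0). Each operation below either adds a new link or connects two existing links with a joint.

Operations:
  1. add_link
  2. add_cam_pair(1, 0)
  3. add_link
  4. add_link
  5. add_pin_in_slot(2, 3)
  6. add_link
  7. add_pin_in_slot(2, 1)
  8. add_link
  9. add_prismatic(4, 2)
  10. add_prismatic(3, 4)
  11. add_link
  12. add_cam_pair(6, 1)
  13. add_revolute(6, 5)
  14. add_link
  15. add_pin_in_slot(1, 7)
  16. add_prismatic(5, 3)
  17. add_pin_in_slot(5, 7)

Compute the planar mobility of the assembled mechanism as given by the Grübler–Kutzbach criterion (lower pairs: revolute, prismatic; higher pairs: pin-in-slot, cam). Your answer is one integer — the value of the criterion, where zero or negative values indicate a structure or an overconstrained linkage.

(L,J1,J2)=(1,0,0); link0 fixed
link1: (2,0,0)
C 1-0 [J2]: (2,0,1)
link2: (3,0,1)
link3: (4,0,1)
PS 2-3 [J2]: (4,0,2)
link4: (5,0,2)
PS 2-1 [J2]: (5,0,3)
link5: (6,0,3)
P 4-2 [J1]: (6,1,3)
P 3-4 [J1]: (6,2,3)
link6: (7,2,3)
C 6-1 [J2]: (7,2,4)
R 6-5 [J1]: (7,3,4)
link7: (8,3,4)
PS 1-7 [J2]: (8,3,5)
P 5-3 [J1]: (8,4,5)
PS 5-7 [J2]: (8,4,6)
Grübler: 3·7 − 2·4 − 6 = 7

M = 7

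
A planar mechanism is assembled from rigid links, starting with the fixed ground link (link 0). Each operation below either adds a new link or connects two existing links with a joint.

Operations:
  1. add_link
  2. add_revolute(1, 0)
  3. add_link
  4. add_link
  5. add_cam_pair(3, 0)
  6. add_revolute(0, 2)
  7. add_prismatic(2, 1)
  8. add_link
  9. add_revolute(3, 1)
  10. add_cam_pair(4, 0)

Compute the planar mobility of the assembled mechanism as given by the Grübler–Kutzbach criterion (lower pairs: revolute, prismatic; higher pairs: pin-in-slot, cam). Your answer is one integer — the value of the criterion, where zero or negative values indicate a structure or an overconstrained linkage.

(L,J1,J2)=(1,0,0); link0 fixed
link1: (2,0,0)
R 1-0 [J1]: (2,1,0)
link2: (3,1,0)
link3: (4,1,0)
C 3-0 [J2]: (4,1,1)
R 0-2 [J1]: (4,2,1)
P 2-1 [J1]: (4,3,1)
link4: (5,3,1)
R 3-1 [J1]: (5,4,1)
C 4-0 [J2]: (5,4,2)
Grübler: 3·4 − 2·4 − 2 = 2

M = 2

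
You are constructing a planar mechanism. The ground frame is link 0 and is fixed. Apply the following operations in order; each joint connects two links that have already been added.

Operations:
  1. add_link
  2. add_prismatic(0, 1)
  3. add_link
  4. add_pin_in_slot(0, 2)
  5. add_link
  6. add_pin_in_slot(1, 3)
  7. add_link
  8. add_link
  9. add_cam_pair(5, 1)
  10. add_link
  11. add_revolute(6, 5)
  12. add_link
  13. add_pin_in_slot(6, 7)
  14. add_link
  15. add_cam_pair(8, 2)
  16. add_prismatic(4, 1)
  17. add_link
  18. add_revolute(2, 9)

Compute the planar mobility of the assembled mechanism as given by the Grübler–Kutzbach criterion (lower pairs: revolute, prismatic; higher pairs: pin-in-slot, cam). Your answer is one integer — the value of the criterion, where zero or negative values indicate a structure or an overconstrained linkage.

M = 14

(L,J1,J2)=(1,0,0); link0 fixed
link1: (2,0,0)
P 0-1 [J1]: (2,1,0)
link2: (3,1,0)
PS 0-2 [J2]: (3,1,1)
link3: (4,1,1)
PS 1-3 [J2]: (4,1,2)
link4: (5,1,2)
link5: (6,1,2)
C 5-1 [J2]: (6,1,3)
link6: (7,1,3)
R 6-5 [J1]: (7,2,3)
link7: (8,2,3)
PS 6-7 [J2]: (8,2,4)
link8: (9,2,4)
C 8-2 [J2]: (9,2,5)
P 4-1 [J1]: (9,3,5)
link9: (10,3,5)
R 2-9 [J1]: (10,4,5)
Grübler: 3·9 − 2·4 − 5 = 14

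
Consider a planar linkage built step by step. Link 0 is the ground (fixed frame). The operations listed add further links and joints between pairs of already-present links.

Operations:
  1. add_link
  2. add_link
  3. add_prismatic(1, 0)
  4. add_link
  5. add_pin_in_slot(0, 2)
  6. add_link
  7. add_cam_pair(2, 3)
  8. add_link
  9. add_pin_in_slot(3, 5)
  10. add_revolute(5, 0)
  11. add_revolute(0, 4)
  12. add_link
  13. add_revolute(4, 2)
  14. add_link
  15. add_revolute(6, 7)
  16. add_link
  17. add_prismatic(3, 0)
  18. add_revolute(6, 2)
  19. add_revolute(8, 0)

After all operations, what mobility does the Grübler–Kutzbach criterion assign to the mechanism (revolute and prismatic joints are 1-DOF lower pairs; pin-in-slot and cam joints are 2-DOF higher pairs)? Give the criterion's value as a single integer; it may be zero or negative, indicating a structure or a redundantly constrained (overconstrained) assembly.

[1;0;0] (link 0 is ground)
L+ [2;0;0]
L+ [3;0;0]
P(1,0)∈J1 [3;1;0]
L+ [4;1;0]
PS(0,2)∈J2 [4;1;1]
L+ [5;1;1]
C(2,3)∈J2 [5;1;2]
L+ [6;1;2]
PS(3,5)∈J2 [6;1;3]
R(5,0)∈J1 [6;2;3]
R(0,4)∈J1 [6;3;3]
L+ [7;3;3]
R(4,2)∈J1 [7;4;3]
L+ [8;4;3]
R(6,7)∈J1 [8;5;3]
L+ [9;5;3]
P(3,0)∈J1 [9;6;3]
R(6,2)∈J1 [9;7;3]
R(8,0)∈J1 [9;8;3]
mobility = 24 − 16 − 3 = 5

M = 5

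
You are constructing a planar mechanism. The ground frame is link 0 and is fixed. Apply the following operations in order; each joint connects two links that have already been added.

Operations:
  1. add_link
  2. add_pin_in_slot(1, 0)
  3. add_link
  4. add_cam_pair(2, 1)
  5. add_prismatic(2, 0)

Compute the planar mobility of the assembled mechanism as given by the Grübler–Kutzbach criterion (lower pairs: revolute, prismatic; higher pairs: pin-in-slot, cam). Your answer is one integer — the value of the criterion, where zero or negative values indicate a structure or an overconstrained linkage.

M = 2

ground; <1,0,0>
#1 <2,0,0>
PS:1↔0 J2 <2,0,1>
#2 <3,0,1>
C:2↔1 J2 <3,0,2>
P:2↔0 J1 <3,1,2>
3×2 − 2×1 − 1×2 = 2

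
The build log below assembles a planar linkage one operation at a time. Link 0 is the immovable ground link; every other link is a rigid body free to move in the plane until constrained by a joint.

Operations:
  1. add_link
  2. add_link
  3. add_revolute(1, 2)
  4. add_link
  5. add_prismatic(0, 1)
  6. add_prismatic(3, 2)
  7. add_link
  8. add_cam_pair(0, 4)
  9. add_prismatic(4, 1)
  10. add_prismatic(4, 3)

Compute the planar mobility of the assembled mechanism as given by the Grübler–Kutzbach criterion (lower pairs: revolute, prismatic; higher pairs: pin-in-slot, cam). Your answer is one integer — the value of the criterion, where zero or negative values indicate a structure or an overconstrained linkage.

M = 1

ground; <1,0,0>
#1 <2,0,0>
#2 <3,0,0>
R:1↔2 J1 <3,1,0>
#3 <4,1,0>
P:0↔1 J1 <4,2,0>
P:3↔2 J1 <4,3,0>
#4 <5,3,0>
C:0↔4 J2 <5,3,1>
P:4↔1 J1 <5,4,1>
P:4↔3 J1 <5,5,1>
3×4 − 2×5 − 1×1 = 1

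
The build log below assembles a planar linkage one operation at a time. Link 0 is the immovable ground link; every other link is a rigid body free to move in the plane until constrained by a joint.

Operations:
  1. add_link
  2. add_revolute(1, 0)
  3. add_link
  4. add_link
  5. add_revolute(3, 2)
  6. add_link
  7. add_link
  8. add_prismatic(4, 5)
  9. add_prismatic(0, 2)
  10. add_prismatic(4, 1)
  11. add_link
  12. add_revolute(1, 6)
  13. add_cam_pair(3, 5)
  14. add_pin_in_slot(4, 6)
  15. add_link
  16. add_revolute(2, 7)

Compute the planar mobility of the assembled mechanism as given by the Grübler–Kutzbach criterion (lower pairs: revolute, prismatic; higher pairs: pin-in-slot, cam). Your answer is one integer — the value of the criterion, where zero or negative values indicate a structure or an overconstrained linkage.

L=1 J1=0 J2=0
add link → L=2 J1=0 J2=0
R@1,0 dof=1 J1 → L=2 J1=1 J2=0
add link → L=3 J1=1 J2=0
add link → L=4 J1=1 J2=0
R@3,2 dof=1 J1 → L=4 J1=2 J2=0
add link → L=5 J1=2 J2=0
add link → L=6 J1=2 J2=0
P@4,5 dof=1 J1 → L=6 J1=3 J2=0
P@0,2 dof=1 J1 → L=6 J1=4 J2=0
P@4,1 dof=1 J1 → L=6 J1=5 J2=0
add link → L=7 J1=5 J2=0
R@1,6 dof=1 J1 → L=7 J1=6 J2=0
C@3,5 dof=2 J2 → L=7 J1=6 J2=1
PS@4,6 dof=2 J2 → L=7 J1=6 J2=2
add link → L=8 J1=6 J2=2
R@2,7 dof=1 J1 → L=8 J1=7 J2=2
M=3(L−1)−2J1−J2=3·7−2·7−2=5

M = 5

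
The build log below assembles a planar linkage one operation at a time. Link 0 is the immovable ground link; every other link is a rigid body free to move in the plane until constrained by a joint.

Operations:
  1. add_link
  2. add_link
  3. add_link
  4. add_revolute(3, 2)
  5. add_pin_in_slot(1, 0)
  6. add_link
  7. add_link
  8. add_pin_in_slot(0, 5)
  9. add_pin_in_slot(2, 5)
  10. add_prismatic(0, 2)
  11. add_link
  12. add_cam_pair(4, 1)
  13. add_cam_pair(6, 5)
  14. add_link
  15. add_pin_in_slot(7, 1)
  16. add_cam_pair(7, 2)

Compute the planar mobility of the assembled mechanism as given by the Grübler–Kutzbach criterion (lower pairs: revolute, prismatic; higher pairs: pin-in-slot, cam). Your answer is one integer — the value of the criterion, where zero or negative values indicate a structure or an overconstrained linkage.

M = 10

L=1 J1=0 J2=0
add link → L=2 J1=0 J2=0
add link → L=3 J1=0 J2=0
add link → L=4 J1=0 J2=0
R@3,2 dof=1 J1 → L=4 J1=1 J2=0
PS@1,0 dof=2 J2 → L=4 J1=1 J2=1
add link → L=5 J1=1 J2=1
add link → L=6 J1=1 J2=1
PS@0,5 dof=2 J2 → L=6 J1=1 J2=2
PS@2,5 dof=2 J2 → L=6 J1=1 J2=3
P@0,2 dof=1 J1 → L=6 J1=2 J2=3
add link → L=7 J1=2 J2=3
C@4,1 dof=2 J2 → L=7 J1=2 J2=4
C@6,5 dof=2 J2 → L=7 J1=2 J2=5
add link → L=8 J1=2 J2=5
PS@7,1 dof=2 J2 → L=8 J1=2 J2=6
C@7,2 dof=2 J2 → L=8 J1=2 J2=7
M=3(L−1)−2J1−J2=3·7−2·2−7=10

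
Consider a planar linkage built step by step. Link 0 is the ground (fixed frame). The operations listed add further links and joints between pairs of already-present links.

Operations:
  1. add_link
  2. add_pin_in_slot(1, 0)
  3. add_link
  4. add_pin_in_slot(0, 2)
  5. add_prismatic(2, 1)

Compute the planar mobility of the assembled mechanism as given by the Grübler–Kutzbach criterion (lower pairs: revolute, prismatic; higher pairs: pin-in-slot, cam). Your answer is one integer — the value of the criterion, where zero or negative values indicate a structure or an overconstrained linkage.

M = 2

link 0 = ground. State L|J1|J2 = 1|0|0
+link1  2|0|0
PS(1,0) f=2→J2  2|0|1
+link2  3|0|1
PS(0,2) f=2→J2  3|0|2
P(2,1) f=1→J1  3|1|2
M = 3(3−1)−2·1−2 = 6−2−2 = 2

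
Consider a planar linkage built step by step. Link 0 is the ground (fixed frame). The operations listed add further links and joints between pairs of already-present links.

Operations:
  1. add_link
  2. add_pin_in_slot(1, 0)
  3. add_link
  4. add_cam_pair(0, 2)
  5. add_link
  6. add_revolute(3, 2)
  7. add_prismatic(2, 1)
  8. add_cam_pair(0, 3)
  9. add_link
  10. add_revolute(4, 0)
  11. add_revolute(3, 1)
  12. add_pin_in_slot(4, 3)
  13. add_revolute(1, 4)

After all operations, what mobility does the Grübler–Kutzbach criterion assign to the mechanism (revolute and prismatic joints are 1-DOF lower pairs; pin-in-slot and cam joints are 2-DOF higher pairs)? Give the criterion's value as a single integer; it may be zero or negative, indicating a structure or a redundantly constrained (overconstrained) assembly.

M = -2

L=1 J1=0 J2=0
add link → L=2 J1=0 J2=0
PS@1,0 dof=2 J2 → L=2 J1=0 J2=1
add link → L=3 J1=0 J2=1
C@0,2 dof=2 J2 → L=3 J1=0 J2=2
add link → L=4 J1=0 J2=2
R@3,2 dof=1 J1 → L=4 J1=1 J2=2
P@2,1 dof=1 J1 → L=4 J1=2 J2=2
C@0,3 dof=2 J2 → L=4 J1=2 J2=3
add link → L=5 J1=2 J2=3
R@4,0 dof=1 J1 → L=5 J1=3 J2=3
R@3,1 dof=1 J1 → L=5 J1=4 J2=3
PS@4,3 dof=2 J2 → L=5 J1=4 J2=4
R@1,4 dof=1 J1 → L=5 J1=5 J2=4
M=3(L−1)−2J1−J2=3·4−2·5−4=-2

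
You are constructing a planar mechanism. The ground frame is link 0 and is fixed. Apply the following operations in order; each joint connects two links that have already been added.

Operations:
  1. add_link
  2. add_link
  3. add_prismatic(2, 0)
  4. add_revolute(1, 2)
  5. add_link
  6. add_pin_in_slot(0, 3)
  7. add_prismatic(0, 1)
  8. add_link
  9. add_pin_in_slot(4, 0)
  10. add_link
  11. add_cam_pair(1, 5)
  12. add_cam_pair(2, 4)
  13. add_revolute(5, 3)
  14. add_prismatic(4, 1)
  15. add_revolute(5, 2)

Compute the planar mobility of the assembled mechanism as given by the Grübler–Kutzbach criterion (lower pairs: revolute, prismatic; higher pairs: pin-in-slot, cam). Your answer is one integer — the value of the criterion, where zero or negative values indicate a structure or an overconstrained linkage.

ground; <1,0,0>
#1 <2,0,0>
#2 <3,0,0>
P:2↔0 J1 <3,1,0>
R:1↔2 J1 <3,2,0>
#3 <4,2,0>
PS:0↔3 J2 <4,2,1>
P:0↔1 J1 <4,3,1>
#4 <5,3,1>
PS:4↔0 J2 <5,3,2>
#5 <6,3,2>
C:1↔5 J2 <6,3,3>
C:2↔4 J2 <6,3,4>
R:5↔3 J1 <6,4,4>
P:4↔1 J1 <6,5,4>
R:5↔2 J1 <6,6,4>
3×5 − 2×6 − 1×4 = -1

M = -1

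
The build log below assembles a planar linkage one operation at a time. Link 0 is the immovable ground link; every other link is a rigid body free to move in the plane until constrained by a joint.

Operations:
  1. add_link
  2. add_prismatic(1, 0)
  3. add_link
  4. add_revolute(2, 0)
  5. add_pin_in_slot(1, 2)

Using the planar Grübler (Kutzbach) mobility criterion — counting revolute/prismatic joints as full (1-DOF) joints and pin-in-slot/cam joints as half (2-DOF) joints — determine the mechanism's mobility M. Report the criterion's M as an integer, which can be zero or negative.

L=1 J1=0 J2=0
add link → L=2 J1=0 J2=0
P@1,0 dof=1 J1 → L=2 J1=1 J2=0
add link → L=3 J1=1 J2=0
R@2,0 dof=1 J1 → L=3 J1=2 J2=0
PS@1,2 dof=2 J2 → L=3 J1=2 J2=1
M=3(L−1)−2J1−J2=3·2−2·2−1=1

M = 1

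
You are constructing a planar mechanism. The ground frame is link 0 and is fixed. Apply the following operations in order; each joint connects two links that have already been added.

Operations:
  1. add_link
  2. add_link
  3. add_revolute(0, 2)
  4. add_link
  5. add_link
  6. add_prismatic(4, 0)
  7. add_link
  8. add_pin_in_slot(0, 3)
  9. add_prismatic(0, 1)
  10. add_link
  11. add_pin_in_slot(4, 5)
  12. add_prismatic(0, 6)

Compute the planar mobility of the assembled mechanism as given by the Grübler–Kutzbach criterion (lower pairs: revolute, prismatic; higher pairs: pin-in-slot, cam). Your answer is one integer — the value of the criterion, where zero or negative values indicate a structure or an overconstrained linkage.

M = 8

(L,J1,J2)=(1,0,0); link0 fixed
link1: (2,0,0)
link2: (3,0,0)
R 0-2 [J1]: (3,1,0)
link3: (4,1,0)
link4: (5,1,0)
P 4-0 [J1]: (5,2,0)
link5: (6,2,0)
PS 0-3 [J2]: (6,2,1)
P 0-1 [J1]: (6,3,1)
link6: (7,3,1)
PS 4-5 [J2]: (7,3,2)
P 0-6 [J1]: (7,4,2)
Grübler: 3·6 − 2·4 − 2 = 8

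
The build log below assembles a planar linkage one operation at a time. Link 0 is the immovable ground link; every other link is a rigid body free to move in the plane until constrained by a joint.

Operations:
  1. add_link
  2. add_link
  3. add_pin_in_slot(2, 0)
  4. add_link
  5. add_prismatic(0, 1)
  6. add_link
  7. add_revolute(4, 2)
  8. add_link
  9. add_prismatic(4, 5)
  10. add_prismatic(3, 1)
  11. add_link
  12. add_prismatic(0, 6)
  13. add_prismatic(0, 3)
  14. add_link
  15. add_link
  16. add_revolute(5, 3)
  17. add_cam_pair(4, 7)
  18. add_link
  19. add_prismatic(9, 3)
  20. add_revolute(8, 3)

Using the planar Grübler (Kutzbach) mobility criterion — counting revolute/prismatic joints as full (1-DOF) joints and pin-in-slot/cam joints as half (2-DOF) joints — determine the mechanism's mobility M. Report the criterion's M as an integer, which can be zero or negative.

L=1 J1=0 J2=0
add link → L=2 J1=0 J2=0
add link → L=3 J1=0 J2=0
PS@2,0 dof=2 J2 → L=3 J1=0 J2=1
add link → L=4 J1=0 J2=1
P@0,1 dof=1 J1 → L=4 J1=1 J2=1
add link → L=5 J1=1 J2=1
R@4,2 dof=1 J1 → L=5 J1=2 J2=1
add link → L=6 J1=2 J2=1
P@4,5 dof=1 J1 → L=6 J1=3 J2=1
P@3,1 dof=1 J1 → L=6 J1=4 J2=1
add link → L=7 J1=4 J2=1
P@0,6 dof=1 J1 → L=7 J1=5 J2=1
P@0,3 dof=1 J1 → L=7 J1=6 J2=1
add link → L=8 J1=6 J2=1
add link → L=9 J1=6 J2=1
R@5,3 dof=1 J1 → L=9 J1=7 J2=1
C@4,7 dof=2 J2 → L=9 J1=7 J2=2
add link → L=10 J1=7 J2=2
P@9,3 dof=1 J1 → L=10 J1=8 J2=2
R@8,3 dof=1 J1 → L=10 J1=9 J2=2
M=3(L−1)−2J1−J2=3·9−2·9−2=7

M = 7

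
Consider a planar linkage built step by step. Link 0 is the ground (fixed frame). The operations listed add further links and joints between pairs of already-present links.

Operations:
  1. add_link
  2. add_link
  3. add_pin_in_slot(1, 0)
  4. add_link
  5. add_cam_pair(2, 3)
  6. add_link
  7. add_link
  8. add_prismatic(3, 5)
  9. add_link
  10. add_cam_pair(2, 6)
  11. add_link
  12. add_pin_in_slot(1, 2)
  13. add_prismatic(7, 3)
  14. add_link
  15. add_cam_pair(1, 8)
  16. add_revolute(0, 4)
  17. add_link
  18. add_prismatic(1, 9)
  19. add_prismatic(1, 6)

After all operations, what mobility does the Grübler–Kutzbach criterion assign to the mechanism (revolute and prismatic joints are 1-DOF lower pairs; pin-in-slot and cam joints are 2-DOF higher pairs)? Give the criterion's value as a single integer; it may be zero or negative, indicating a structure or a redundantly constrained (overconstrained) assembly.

ground; <1,0,0>
#1 <2,0,0>
#2 <3,0,0>
PS:1↔0 J2 <3,0,1>
#3 <4,0,1>
C:2↔3 J2 <4,0,2>
#4 <5,0,2>
#5 <6,0,2>
P:3↔5 J1 <6,1,2>
#6 <7,1,2>
C:2↔6 J2 <7,1,3>
#7 <8,1,3>
PS:1↔2 J2 <8,1,4>
P:7↔3 J1 <8,2,4>
#8 <9,2,4>
C:1↔8 J2 <9,2,5>
R:0↔4 J1 <9,3,5>
#9 <10,3,5>
P:1↔9 J1 <10,4,5>
P:1↔6 J1 <10,5,5>
3×9 − 2×5 − 1×5 = 12

M = 12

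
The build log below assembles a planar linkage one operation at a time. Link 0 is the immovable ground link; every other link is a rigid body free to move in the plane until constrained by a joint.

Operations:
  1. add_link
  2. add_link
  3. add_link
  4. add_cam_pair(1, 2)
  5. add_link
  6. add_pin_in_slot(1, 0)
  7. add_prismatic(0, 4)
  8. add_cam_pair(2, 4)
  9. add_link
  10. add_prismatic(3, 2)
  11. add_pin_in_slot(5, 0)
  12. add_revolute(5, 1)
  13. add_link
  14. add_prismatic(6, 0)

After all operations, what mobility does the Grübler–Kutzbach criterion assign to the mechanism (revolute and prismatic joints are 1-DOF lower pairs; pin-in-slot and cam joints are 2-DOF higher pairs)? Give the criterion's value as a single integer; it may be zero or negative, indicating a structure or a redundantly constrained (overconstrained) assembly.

M = 6

[1;0;0] (link 0 is ground)
L+ [2;0;0]
L+ [3;0;0]
L+ [4;0;0]
C(1,2)∈J2 [4;0;1]
L+ [5;0;1]
PS(1,0)∈J2 [5;0;2]
P(0,4)∈J1 [5;1;2]
C(2,4)∈J2 [5;1;3]
L+ [6;1;3]
P(3,2)∈J1 [6;2;3]
PS(5,0)∈J2 [6;2;4]
R(5,1)∈J1 [6;3;4]
L+ [7;3;4]
P(6,0)∈J1 [7;4;4]
mobility = 18 − 8 − 4 = 6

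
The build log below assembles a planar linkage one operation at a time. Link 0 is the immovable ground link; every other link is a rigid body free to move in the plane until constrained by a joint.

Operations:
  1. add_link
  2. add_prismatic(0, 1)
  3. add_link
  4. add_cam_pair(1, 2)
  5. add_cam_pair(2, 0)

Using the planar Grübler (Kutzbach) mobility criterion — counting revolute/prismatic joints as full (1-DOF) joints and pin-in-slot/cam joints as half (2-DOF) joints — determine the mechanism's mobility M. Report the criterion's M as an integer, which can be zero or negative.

ground; <1,0,0>
#1 <2,0,0>
P:0↔1 J1 <2,1,0>
#2 <3,1,0>
C:1↔2 J2 <3,1,1>
C:2↔0 J2 <3,1,2>
3×2 − 2×1 − 1×2 = 2

M = 2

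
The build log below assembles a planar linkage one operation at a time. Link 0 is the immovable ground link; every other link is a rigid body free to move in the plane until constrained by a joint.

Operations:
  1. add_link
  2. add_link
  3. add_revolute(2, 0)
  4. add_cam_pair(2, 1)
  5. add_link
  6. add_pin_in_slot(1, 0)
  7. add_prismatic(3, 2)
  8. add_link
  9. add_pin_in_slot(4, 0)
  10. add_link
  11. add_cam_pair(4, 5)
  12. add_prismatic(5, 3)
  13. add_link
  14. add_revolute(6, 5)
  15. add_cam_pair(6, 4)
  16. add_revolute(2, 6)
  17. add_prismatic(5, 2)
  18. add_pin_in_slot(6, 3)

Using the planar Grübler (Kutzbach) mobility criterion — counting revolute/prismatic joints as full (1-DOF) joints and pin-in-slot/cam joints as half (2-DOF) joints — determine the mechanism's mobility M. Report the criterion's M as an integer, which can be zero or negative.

M = 0

[1;0;0] (link 0 is ground)
L+ [2;0;0]
L+ [3;0;0]
R(2,0)∈J1 [3;1;0]
C(2,1)∈J2 [3;1;1]
L+ [4;1;1]
PS(1,0)∈J2 [4;1;2]
P(3,2)∈J1 [4;2;2]
L+ [5;2;2]
PS(4,0)∈J2 [5;2;3]
L+ [6;2;3]
C(4,5)∈J2 [6;2;4]
P(5,3)∈J1 [6;3;4]
L+ [7;3;4]
R(6,5)∈J1 [7;4;4]
C(6,4)∈J2 [7;4;5]
R(2,6)∈J1 [7;5;5]
P(5,2)∈J1 [7;6;5]
PS(6,3)∈J2 [7;6;6]
mobility = 18 − 12 − 6 = 0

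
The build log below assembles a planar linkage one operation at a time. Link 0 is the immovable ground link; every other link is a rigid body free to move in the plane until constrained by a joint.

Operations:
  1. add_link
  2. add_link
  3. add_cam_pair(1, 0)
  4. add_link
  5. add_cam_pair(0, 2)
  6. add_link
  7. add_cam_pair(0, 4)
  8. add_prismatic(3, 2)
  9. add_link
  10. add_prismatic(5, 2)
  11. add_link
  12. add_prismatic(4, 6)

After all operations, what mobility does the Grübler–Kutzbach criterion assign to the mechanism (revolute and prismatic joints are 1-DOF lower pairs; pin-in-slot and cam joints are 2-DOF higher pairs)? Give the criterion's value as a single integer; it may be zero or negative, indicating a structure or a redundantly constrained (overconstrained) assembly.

M = 9

L=1 J1=0 J2=0
add link → L=2 J1=0 J2=0
add link → L=3 J1=0 J2=0
C@1,0 dof=2 J2 → L=3 J1=0 J2=1
add link → L=4 J1=0 J2=1
C@0,2 dof=2 J2 → L=4 J1=0 J2=2
add link → L=5 J1=0 J2=2
C@0,4 dof=2 J2 → L=5 J1=0 J2=3
P@3,2 dof=1 J1 → L=5 J1=1 J2=3
add link → L=6 J1=1 J2=3
P@5,2 dof=1 J1 → L=6 J1=2 J2=3
add link → L=7 J1=2 J2=3
P@4,6 dof=1 J1 → L=7 J1=3 J2=3
M=3(L−1)−2J1−J2=3·6−2·3−3=9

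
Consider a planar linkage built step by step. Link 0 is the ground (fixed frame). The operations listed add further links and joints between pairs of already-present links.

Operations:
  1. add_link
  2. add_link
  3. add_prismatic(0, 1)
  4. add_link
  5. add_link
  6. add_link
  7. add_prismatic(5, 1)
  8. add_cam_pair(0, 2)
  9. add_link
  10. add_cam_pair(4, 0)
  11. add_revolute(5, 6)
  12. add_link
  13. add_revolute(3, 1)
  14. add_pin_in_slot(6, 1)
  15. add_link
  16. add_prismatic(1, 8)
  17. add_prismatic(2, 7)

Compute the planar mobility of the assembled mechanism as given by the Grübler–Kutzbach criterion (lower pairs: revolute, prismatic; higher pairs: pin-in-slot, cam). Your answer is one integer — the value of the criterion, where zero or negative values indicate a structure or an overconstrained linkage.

(L,J1,J2)=(1,0,0); link0 fixed
link1: (2,0,0)
link2: (3,0,0)
P 0-1 [J1]: (3,1,0)
link3: (4,1,0)
link4: (5,1,0)
link5: (6,1,0)
P 5-1 [J1]: (6,2,0)
C 0-2 [J2]: (6,2,1)
link6: (7,2,1)
C 4-0 [J2]: (7,2,2)
R 5-6 [J1]: (7,3,2)
link7: (8,3,2)
R 3-1 [J1]: (8,4,2)
PS 6-1 [J2]: (8,4,3)
link8: (9,4,3)
P 1-8 [J1]: (9,5,3)
P 2-7 [J1]: (9,6,3)
Grübler: 3·8 − 2·6 − 3 = 9

M = 9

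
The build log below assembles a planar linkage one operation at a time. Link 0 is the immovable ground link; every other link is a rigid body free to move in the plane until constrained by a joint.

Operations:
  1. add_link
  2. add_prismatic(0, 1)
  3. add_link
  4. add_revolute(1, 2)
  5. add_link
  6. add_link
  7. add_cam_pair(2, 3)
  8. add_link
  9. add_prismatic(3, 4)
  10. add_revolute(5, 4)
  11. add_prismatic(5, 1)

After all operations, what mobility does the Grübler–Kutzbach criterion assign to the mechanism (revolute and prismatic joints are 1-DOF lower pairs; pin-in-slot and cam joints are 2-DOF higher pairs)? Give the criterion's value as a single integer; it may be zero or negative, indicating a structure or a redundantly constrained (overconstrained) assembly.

M = 4

[1;0;0] (link 0 is ground)
L+ [2;0;0]
P(0,1)∈J1 [2;1;0]
L+ [3;1;0]
R(1,2)∈J1 [3;2;0]
L+ [4;2;0]
L+ [5;2;0]
C(2,3)∈J2 [5;2;1]
L+ [6;2;1]
P(3,4)∈J1 [6;3;1]
R(5,4)∈J1 [6;4;1]
P(5,1)∈J1 [6;5;1]
mobility = 15 − 10 − 1 = 4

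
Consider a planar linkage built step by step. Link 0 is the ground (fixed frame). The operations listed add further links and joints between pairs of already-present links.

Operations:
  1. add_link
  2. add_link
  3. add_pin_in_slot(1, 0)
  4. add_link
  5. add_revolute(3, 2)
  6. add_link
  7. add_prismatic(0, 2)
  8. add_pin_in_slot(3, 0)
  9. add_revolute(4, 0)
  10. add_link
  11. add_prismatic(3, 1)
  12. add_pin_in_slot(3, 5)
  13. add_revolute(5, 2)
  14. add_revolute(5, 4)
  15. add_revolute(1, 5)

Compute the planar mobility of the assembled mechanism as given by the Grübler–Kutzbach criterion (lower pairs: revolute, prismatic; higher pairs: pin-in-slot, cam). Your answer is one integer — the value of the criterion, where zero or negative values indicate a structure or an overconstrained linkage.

M = -2

(L,J1,J2)=(1,0,0); link0 fixed
link1: (2,0,0)
link2: (3,0,0)
PS 1-0 [J2]: (3,0,1)
link3: (4,0,1)
R 3-2 [J1]: (4,1,1)
link4: (5,1,1)
P 0-2 [J1]: (5,2,1)
PS 3-0 [J2]: (5,2,2)
R 4-0 [J1]: (5,3,2)
link5: (6,3,2)
P 3-1 [J1]: (6,4,2)
PS 3-5 [J2]: (6,4,3)
R 5-2 [J1]: (6,5,3)
R 5-4 [J1]: (6,6,3)
R 1-5 [J1]: (6,7,3)
Grübler: 3·5 − 2·7 − 3 = -2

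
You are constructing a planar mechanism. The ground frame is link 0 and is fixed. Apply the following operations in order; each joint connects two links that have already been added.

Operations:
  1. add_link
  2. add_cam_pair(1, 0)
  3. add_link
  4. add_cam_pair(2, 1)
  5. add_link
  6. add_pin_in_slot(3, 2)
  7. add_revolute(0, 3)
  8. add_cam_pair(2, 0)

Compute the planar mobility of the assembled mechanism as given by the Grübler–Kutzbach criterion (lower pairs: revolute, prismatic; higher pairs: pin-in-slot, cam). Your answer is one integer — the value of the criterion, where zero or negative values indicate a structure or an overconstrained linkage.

M = 3

(L,J1,J2)=(1,0,0); link0 fixed
link1: (2,0,0)
C 1-0 [J2]: (2,0,1)
link2: (3,0,1)
C 2-1 [J2]: (3,0,2)
link3: (4,0,2)
PS 3-2 [J2]: (4,0,3)
R 0-3 [J1]: (4,1,3)
C 2-0 [J2]: (4,1,4)
Grübler: 3·3 − 2·1 − 4 = 3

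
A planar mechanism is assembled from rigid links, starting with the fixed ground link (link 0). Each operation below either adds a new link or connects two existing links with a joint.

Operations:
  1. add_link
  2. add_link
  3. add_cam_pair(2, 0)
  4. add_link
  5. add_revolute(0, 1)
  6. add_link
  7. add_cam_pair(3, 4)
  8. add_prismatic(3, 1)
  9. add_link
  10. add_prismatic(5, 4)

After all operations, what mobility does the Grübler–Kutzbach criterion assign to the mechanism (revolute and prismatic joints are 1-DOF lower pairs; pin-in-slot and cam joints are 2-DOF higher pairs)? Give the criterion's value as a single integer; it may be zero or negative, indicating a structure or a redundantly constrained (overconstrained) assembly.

L=1 J1=0 J2=0
add link → L=2 J1=0 J2=0
add link → L=3 J1=0 J2=0
C@2,0 dof=2 J2 → L=3 J1=0 J2=1
add link → L=4 J1=0 J2=1
R@0,1 dof=1 J1 → L=4 J1=1 J2=1
add link → L=5 J1=1 J2=1
C@3,4 dof=2 J2 → L=5 J1=1 J2=2
P@3,1 dof=1 J1 → L=5 J1=2 J2=2
add link → L=6 J1=2 J2=2
P@5,4 dof=1 J1 → L=6 J1=3 J2=2
M=3(L−1)−2J1−J2=3·5−2·3−2=7

M = 7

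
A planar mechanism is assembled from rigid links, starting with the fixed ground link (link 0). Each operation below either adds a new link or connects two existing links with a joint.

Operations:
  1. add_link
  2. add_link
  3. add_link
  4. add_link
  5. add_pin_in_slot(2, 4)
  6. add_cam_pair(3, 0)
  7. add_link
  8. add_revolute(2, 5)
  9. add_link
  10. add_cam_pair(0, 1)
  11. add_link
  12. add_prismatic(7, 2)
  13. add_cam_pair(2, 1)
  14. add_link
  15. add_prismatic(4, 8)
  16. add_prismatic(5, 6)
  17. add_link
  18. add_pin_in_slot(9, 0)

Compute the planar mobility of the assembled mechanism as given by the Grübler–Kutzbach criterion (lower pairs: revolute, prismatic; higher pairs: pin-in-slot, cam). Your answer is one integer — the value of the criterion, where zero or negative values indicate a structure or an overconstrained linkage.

link 0 = ground. State L|J1|J2 = 1|0|0
+link1  2|0|0
+link2  3|0|0
+link3  4|0|0
+link4  5|0|0
PS(2,4) f=2→J2  5|0|1
C(3,0) f=2→J2  5|0|2
+link5  6|0|2
R(2,5) f=1→J1  6|1|2
+link6  7|1|2
C(0,1) f=2→J2  7|1|3
+link7  8|1|3
P(7,2) f=1→J1  8|2|3
C(2,1) f=2→J2  8|2|4
+link8  9|2|4
P(4,8) f=1→J1  9|3|4
P(5,6) f=1→J1  9|4|4
+link9  10|4|4
PS(9,0) f=2→J2  10|4|5
M = 3(10−1)−2·4−5 = 27−8−5 = 14

M = 14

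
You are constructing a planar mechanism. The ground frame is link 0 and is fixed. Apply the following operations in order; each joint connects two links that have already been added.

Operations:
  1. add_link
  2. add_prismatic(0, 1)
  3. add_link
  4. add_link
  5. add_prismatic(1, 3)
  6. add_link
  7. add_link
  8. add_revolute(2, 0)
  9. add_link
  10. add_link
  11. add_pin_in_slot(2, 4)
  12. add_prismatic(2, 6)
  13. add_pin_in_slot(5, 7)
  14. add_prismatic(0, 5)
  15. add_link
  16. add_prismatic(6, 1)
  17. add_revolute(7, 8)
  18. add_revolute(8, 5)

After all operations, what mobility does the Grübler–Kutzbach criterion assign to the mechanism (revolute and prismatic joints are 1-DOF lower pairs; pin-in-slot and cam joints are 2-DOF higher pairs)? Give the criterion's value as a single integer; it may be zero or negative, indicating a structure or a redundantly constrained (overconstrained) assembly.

M = 6

ground; <1,0,0>
#1 <2,0,0>
P:0↔1 J1 <2,1,0>
#2 <3,1,0>
#3 <4,1,0>
P:1↔3 J1 <4,2,0>
#4 <5,2,0>
#5 <6,2,0>
R:2↔0 J1 <6,3,0>
#6 <7,3,0>
#7 <8,3,0>
PS:2↔4 J2 <8,3,1>
P:2↔6 J1 <8,4,1>
PS:5↔7 J2 <8,4,2>
P:0↔5 J1 <8,5,2>
#8 <9,5,2>
P:6↔1 J1 <9,6,2>
R:7↔8 J1 <9,7,2>
R:8↔5 J1 <9,8,2>
3×8 − 2×8 − 1×2 = 6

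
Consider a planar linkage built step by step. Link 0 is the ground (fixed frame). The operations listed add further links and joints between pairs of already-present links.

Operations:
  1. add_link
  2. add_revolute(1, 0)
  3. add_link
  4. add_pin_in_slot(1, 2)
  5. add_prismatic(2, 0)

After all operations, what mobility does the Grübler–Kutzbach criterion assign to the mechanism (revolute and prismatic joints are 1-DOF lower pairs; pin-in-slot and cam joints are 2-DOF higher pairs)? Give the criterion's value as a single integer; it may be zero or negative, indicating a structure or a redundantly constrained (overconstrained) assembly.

L=1 J1=0 J2=0
add link → L=2 J1=0 J2=0
R@1,0 dof=1 J1 → L=2 J1=1 J2=0
add link → L=3 J1=1 J2=0
PS@1,2 dof=2 J2 → L=3 J1=1 J2=1
P@2,0 dof=1 J1 → L=3 J1=2 J2=1
M=3(L−1)−2J1−J2=3·2−2·2−1=1

M = 1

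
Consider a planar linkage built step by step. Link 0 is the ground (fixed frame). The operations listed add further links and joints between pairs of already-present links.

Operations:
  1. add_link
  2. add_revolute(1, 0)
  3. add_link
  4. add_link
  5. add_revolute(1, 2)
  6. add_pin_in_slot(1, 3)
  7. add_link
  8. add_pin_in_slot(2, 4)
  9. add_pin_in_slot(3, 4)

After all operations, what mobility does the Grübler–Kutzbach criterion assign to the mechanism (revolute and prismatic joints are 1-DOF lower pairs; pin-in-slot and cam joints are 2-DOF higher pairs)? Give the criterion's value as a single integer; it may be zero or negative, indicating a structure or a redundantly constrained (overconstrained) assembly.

link 0 = ground. State L|J1|J2 = 1|0|0
+link1  2|0|0
R(1,0) f=1→J1  2|1|0
+link2  3|1|0
+link3  4|1|0
R(1,2) f=1→J1  4|2|0
PS(1,3) f=2→J2  4|2|1
+link4  5|2|1
PS(2,4) f=2→J2  5|2|2
PS(3,4) f=2→J2  5|2|3
M = 3(5−1)−2·2−3 = 12−4−3 = 5

M = 5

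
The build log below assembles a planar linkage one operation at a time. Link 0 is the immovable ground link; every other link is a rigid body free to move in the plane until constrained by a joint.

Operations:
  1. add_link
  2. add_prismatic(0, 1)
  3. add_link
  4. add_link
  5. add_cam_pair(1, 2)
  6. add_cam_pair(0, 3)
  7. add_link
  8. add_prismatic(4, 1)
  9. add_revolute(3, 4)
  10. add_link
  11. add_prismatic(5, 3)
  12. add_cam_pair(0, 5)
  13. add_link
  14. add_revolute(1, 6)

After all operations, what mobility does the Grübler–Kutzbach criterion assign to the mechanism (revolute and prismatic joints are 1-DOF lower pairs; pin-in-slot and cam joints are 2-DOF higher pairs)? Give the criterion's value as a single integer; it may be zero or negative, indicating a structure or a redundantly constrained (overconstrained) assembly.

M = 5

ground; <1,0,0>
#1 <2,0,0>
P:0↔1 J1 <2,1,0>
#2 <3,1,0>
#3 <4,1,0>
C:1↔2 J2 <4,1,1>
C:0↔3 J2 <4,1,2>
#4 <5,1,2>
P:4↔1 J1 <5,2,2>
R:3↔4 J1 <5,3,2>
#5 <6,3,2>
P:5↔3 J1 <6,4,2>
C:0↔5 J2 <6,4,3>
#6 <7,4,3>
R:1↔6 J1 <7,5,3>
3×6 − 2×5 − 1×3 = 5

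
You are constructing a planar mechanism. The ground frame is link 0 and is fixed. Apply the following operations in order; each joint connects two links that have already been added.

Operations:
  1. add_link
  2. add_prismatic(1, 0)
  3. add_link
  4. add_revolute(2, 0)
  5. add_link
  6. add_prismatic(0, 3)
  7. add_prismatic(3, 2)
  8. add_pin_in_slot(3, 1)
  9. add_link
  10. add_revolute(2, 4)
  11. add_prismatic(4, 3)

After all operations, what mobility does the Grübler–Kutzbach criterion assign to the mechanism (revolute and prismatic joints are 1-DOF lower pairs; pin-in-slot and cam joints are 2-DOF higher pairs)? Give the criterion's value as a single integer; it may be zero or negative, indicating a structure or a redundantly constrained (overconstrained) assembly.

(L,J1,J2)=(1,0,0); link0 fixed
link1: (2,0,0)
P 1-0 [J1]: (2,1,0)
link2: (3,1,0)
R 2-0 [J1]: (3,2,0)
link3: (4,2,0)
P 0-3 [J1]: (4,3,0)
P 3-2 [J1]: (4,4,0)
PS 3-1 [J2]: (4,4,1)
link4: (5,4,1)
R 2-4 [J1]: (5,5,1)
P 4-3 [J1]: (5,6,1)
Grübler: 3·4 − 2·6 − 1 = -1

M = -1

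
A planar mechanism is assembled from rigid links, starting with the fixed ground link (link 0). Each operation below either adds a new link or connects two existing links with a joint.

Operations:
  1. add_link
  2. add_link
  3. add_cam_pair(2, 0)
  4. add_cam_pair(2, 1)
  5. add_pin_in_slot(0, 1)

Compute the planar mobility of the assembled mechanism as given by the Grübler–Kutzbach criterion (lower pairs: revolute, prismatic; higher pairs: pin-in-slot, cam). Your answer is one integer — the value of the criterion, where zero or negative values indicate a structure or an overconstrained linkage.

M = 3

[1;0;0] (link 0 is ground)
L+ [2;0;0]
L+ [3;0;0]
C(2,0)∈J2 [3;0;1]
C(2,1)∈J2 [3;0;2]
PS(0,1)∈J2 [3;0;3]
mobility = 6 − 0 − 3 = 3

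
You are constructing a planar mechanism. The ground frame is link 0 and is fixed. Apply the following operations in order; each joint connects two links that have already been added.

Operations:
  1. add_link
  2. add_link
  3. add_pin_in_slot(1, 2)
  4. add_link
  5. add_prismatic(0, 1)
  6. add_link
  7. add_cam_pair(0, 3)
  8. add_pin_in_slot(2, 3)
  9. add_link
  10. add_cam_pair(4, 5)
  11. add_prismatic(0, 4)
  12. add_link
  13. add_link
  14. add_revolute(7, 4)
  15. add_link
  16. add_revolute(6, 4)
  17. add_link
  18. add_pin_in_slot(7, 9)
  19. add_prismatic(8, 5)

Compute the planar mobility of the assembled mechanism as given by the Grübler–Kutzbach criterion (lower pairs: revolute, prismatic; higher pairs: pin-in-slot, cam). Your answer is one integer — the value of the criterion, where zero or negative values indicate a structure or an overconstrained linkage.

M = 12

ground; <1,0,0>
#1 <2,0,0>
#2 <3,0,0>
PS:1↔2 J2 <3,0,1>
#3 <4,0,1>
P:0↔1 J1 <4,1,1>
#4 <5,1,1>
C:0↔3 J2 <5,1,2>
PS:2↔3 J2 <5,1,3>
#5 <6,1,3>
C:4↔5 J2 <6,1,4>
P:0↔4 J1 <6,2,4>
#6 <7,2,4>
#7 <8,2,4>
R:7↔4 J1 <8,3,4>
#8 <9,3,4>
R:6↔4 J1 <9,4,4>
#9 <10,4,4>
PS:7↔9 J2 <10,4,5>
P:8↔5 J1 <10,5,5>
3×9 − 2×5 − 1×5 = 12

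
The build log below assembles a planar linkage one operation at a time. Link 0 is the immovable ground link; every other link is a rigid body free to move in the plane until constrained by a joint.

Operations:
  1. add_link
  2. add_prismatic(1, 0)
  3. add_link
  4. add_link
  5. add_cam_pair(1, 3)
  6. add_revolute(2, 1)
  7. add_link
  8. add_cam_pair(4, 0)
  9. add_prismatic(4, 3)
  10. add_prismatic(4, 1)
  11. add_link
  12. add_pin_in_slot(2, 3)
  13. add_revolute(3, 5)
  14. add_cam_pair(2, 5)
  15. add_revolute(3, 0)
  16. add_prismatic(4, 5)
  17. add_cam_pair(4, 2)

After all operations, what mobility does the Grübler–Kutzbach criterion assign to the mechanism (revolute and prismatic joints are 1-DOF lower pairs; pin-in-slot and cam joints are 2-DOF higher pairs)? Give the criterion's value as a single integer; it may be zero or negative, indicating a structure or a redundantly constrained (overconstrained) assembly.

ground; <1,0,0>
#1 <2,0,0>
P:1↔0 J1 <2,1,0>
#2 <3,1,0>
#3 <4,1,0>
C:1↔3 J2 <4,1,1>
R:2↔1 J1 <4,2,1>
#4 <5,2,1>
C:4↔0 J2 <5,2,2>
P:4↔3 J1 <5,3,2>
P:4↔1 J1 <5,4,2>
#5 <6,4,2>
PS:2↔3 J2 <6,4,3>
R:3↔5 J1 <6,5,3>
C:2↔5 J2 <6,5,4>
R:3↔0 J1 <6,6,4>
P:4↔5 J1 <6,7,4>
C:4↔2 J2 <6,7,5>
3×5 − 2×7 − 1×5 = -4

M = -4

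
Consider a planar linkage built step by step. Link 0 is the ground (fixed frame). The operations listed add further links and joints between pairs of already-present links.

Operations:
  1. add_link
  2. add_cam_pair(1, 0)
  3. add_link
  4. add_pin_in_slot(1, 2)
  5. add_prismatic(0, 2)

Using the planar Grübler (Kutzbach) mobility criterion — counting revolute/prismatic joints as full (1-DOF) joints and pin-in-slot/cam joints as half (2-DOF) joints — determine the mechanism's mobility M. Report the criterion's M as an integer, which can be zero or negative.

M = 2

(L,J1,J2)=(1,0,0); link0 fixed
link1: (2,0,0)
C 1-0 [J2]: (2,0,1)
link2: (3,0,1)
PS 1-2 [J2]: (3,0,2)
P 0-2 [J1]: (3,1,2)
Grübler: 3·2 − 2·1 − 2 = 2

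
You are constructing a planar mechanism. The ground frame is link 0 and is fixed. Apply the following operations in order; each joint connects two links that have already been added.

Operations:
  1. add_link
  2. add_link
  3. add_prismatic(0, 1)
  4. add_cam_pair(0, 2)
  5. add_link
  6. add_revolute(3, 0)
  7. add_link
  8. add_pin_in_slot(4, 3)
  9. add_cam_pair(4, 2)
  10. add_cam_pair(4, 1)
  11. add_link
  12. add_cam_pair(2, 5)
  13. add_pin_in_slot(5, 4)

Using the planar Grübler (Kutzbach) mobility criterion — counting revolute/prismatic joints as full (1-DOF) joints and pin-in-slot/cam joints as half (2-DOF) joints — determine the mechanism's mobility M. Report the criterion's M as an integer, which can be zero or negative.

M = 5

link 0 = ground. State L|J1|J2 = 1|0|0
+link1  2|0|0
+link2  3|0|0
P(0,1) f=1→J1  3|1|0
C(0,2) f=2→J2  3|1|1
+link3  4|1|1
R(3,0) f=1→J1  4|2|1
+link4  5|2|1
PS(4,3) f=2→J2  5|2|2
C(4,2) f=2→J2  5|2|3
C(4,1) f=2→J2  5|2|4
+link5  6|2|4
C(2,5) f=2→J2  6|2|5
PS(5,4) f=2→J2  6|2|6
M = 3(6−1)−2·2−6 = 15−4−6 = 5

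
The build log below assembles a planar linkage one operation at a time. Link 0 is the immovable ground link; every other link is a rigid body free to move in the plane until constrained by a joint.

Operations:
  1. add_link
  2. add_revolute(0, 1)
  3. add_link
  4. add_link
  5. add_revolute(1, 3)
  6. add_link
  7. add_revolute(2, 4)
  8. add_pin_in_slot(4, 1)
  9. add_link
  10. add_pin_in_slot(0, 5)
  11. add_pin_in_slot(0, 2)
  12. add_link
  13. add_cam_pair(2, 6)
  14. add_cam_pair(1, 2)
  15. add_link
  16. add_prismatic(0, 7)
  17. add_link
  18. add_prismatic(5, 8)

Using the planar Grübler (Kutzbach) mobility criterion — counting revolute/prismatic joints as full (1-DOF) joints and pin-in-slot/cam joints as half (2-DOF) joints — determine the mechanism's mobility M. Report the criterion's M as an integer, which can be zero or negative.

M = 9

[1;0;0] (link 0 is ground)
L+ [2;0;0]
R(0,1)∈J1 [2;1;0]
L+ [3;1;0]
L+ [4;1;0]
R(1,3)∈J1 [4;2;0]
L+ [5;2;0]
R(2,4)∈J1 [5;3;0]
PS(4,1)∈J2 [5;3;1]
L+ [6;3;1]
PS(0,5)∈J2 [6;3;2]
PS(0,2)∈J2 [6;3;3]
L+ [7;3;3]
C(2,6)∈J2 [7;3;4]
C(1,2)∈J2 [7;3;5]
L+ [8;3;5]
P(0,7)∈J1 [8;4;5]
L+ [9;4;5]
P(5,8)∈J1 [9;5;5]
mobility = 24 − 10 − 5 = 9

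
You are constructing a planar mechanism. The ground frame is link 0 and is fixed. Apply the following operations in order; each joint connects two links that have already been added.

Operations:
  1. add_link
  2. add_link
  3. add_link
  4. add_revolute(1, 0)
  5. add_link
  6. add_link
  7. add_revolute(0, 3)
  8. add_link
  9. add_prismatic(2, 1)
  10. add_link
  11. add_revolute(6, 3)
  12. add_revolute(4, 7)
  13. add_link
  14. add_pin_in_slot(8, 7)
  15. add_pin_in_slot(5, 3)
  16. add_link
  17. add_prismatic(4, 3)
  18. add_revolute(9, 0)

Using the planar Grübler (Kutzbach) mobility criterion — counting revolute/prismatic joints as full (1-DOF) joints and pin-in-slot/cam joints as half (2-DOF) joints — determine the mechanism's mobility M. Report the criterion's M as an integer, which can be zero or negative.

M = 11

L=1 J1=0 J2=0
add link → L=2 J1=0 J2=0
add link → L=3 J1=0 J2=0
add link → L=4 J1=0 J2=0
R@1,0 dof=1 J1 → L=4 J1=1 J2=0
add link → L=5 J1=1 J2=0
add link → L=6 J1=1 J2=0
R@0,3 dof=1 J1 → L=6 J1=2 J2=0
add link → L=7 J1=2 J2=0
P@2,1 dof=1 J1 → L=7 J1=3 J2=0
add link → L=8 J1=3 J2=0
R@6,3 dof=1 J1 → L=8 J1=4 J2=0
R@4,7 dof=1 J1 → L=8 J1=5 J2=0
add link → L=9 J1=5 J2=0
PS@8,7 dof=2 J2 → L=9 J1=5 J2=1
PS@5,3 dof=2 J2 → L=9 J1=5 J2=2
add link → L=10 J1=5 J2=2
P@4,3 dof=1 J1 → L=10 J1=6 J2=2
R@9,0 dof=1 J1 → L=10 J1=7 J2=2
M=3(L−1)−2J1−J2=3·9−2·7−2=11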